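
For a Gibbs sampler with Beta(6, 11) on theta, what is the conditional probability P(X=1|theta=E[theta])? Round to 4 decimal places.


E[theta] = 6/(6+11) = 0.3529
P(X=1|theta) = theta = 0.3529

0.3529


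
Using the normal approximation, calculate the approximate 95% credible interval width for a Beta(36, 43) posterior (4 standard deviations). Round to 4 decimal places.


Var(Beta) = 36*43/(79^2 * 80) = 0.0031
SD = 0.0557
Width ~ 4*SD = 0.2227

0.2227


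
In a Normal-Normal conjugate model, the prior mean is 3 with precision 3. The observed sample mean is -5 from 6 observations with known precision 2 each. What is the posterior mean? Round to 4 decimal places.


Posterior precision = tau0 + n*tau = 3 + 6*2 = 15
Posterior mean = (tau0*mu0 + n*tau*xbar) / posterior_precision
= (3*3 + 6*2*-5) / 15
= -51 / 15 = -3.4

-3.4


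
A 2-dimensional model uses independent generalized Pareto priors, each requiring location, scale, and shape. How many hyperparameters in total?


Per parameter: 3 (location, scale, and shape).
Total = 2 * 3 = 6

6


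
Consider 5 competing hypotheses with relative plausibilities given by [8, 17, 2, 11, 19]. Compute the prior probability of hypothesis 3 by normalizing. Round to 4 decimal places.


Sum of weights = 8 + 17 + 2 + 11 + 19 = 57
Normalized prior for H3 = 2 / 57
= 0.0351

0.0351


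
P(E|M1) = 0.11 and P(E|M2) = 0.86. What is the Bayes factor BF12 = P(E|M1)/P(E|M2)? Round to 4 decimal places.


Bayes factor BF12 = P(E|M1) / P(E|M2)
= 0.11 / 0.86
= 0.1279

0.1279


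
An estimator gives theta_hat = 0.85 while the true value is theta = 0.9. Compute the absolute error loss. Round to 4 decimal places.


The absolute error loss is |theta_hat - theta|
= |0.85 - 0.9|
= 0.05

0.05


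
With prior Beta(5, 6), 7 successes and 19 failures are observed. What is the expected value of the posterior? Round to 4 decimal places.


Posterior = Beta(12, 25)
E[theta] = alpha/(alpha+beta)
= 12/37 = 0.3243

0.3243


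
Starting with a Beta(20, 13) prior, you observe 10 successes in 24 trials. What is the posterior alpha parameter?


For a Beta-Binomial conjugate model:
Posterior alpha = prior alpha + number of successes
= 20 + 10 = 30

30


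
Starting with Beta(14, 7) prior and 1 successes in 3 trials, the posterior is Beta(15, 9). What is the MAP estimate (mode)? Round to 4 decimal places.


The mode of Beta(a, b) when a > 1 and b > 1 is (a-1)/(a+b-2)
= (15 - 1) / (15 + 9 - 2)
= 14 / 22
= 0.6364

0.6364


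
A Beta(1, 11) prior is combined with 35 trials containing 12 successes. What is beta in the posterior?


In conjugate updating:
beta_posterior = beta_prior + (n - k)
= 11 + (35 - 12)
= 11 + 23 = 34

34


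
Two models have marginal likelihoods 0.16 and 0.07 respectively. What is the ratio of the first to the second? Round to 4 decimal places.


Evidence ratio = 0.16 / 0.07
= 2.2857

2.2857


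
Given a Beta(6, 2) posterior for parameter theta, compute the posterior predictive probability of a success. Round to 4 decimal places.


For a Beta-Bernoulli model, the predictive probability is the mean:
P(success) = 6/(6+2) = 6/8 = 0.75

0.75


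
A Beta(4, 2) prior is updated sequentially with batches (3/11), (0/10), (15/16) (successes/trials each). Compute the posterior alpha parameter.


Sequential conjugate updating is equivalent to a single batch update.
Total successes across all batches = 18
alpha_posterior = alpha_prior + total_successes = 4 + 18
= 22

22


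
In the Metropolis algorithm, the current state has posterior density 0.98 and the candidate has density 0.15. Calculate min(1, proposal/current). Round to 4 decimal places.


Ratio = 0.15/0.98 = 0.1531
Acceptance probability = min(1, 0.1531)
= 0.1531

0.1531


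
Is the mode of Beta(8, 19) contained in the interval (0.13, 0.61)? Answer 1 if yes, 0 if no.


Mode = (a-1)/(a+b-2) = 7/25 = 0.28
Interval: (0.13, 0.61)
Contains mode? 1

1


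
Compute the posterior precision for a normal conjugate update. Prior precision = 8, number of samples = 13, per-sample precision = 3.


tau_post = tau_0 + n * tau
= 8 + 13 * 3 = 47

47


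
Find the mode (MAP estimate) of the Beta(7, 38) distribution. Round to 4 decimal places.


For Beta(a,b) with a,b > 1:
Mode = (a-1)/(a+b-2) = (7-1)/(45-2)
= 6/43 = 0.1395

0.1395


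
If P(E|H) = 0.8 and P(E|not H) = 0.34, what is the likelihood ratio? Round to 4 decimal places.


Likelihood ratio = P(E|H) / P(E|not H)
= 0.8 / 0.34
= 2.3529

2.3529


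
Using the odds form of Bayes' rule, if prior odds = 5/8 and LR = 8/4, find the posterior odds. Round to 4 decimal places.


Bayes' rule in odds form: posterior odds = prior odds * LR
= (5 * 8) / (8 * 4)
= 40/32 = 1.25

1.25


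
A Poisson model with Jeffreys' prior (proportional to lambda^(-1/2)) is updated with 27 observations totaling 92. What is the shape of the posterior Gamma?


Posterior = Gamma(0.5 + S, n)
= Gamma(0.5 + 92, 27)
Posterior shape = 0.5 + S = 0.5 + 92 = 92.5

92.5


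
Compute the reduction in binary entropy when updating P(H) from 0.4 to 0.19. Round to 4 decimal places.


H_before = -p*log2(p) - (1-p)*log2(1-p) for p=0.4: 0.971
H_after for p=0.19: 0.7015
Reduction = 0.971 - 0.7015 = 0.2695

0.2695


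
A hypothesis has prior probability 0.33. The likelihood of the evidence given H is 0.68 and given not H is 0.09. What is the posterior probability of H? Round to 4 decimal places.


Using Bayes' theorem:
P(E) = 0.33 * 0.68 + 0.67 * 0.09
P(E) = 0.2847
P(H|E) = (0.33 * 0.68) / 0.2847 = 0.7882

0.7882


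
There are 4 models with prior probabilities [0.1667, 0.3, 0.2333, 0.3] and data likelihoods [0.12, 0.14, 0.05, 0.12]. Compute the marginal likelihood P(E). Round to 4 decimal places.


P(E) = sum over models of P(M_i) * P(E|M_i)
= 0.1667*0.12 + 0.3*0.14 + 0.2333*0.05 + 0.3*0.12
= 0.1097

0.1097


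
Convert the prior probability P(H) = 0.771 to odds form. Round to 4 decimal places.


P(not H) = 1 - 0.771 = 0.229
Odds = 0.771 / 0.229 = 3.3668

3.3668


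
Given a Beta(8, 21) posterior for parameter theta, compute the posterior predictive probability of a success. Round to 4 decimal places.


For a Beta-Bernoulli model, the predictive probability is the mean:
P(success) = 8/(8+21) = 8/29 = 0.2759

0.2759


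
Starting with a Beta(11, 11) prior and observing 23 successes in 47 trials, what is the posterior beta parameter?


Posterior beta = prior beta + failures
Failures = 47 - 23 = 24
beta_post = 11 + 24 = 35

35


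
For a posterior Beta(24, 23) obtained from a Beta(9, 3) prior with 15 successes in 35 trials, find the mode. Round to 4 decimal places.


Mode = (alpha - 1) / (alpha + beta - 2)
= 23 / 45
= 0.5111

0.5111


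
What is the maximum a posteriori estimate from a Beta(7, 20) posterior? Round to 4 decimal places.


The MAP estimate equals the mode of the distribution.
Mode of Beta(a,b) = (a-1)/(a+b-2)
= 6/25
= 0.24

0.24


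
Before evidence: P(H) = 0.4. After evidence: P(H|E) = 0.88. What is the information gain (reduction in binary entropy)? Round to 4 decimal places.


Prior entropy = 0.971
Posterior entropy = 0.5294
Information gain = 0.971 - 0.5294 = 0.4416

0.4416


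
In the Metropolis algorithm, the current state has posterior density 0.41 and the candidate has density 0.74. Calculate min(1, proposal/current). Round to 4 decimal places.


Ratio = 0.74/0.41 = 1.8049
Acceptance probability = min(1, 1.8049)
= 1.0

1.0


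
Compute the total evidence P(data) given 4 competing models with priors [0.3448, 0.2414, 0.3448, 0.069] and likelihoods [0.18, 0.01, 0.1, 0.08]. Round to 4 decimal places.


Marginal likelihood = sum P(model_i) * P(data|model_i)
Model 1: 0.3448 * 0.18 = 0.0621
Model 2: 0.2414 * 0.01 = 0.0024
Model 3: 0.3448 * 0.1 = 0.0345
Model 4: 0.069 * 0.08 = 0.0055
Total = 0.1045

0.1045


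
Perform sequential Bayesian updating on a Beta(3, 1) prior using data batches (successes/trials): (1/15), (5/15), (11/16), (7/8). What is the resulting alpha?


Accumulate successes: 24
Posterior alpha = prior alpha + sum of successes
= 3 + 24 = 27

27


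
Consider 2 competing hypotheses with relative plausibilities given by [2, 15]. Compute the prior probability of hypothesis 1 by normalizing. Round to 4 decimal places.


Sum of weights = 2 + 15 = 17
Normalized prior for H1 = 2 / 17
= 0.1176

0.1176


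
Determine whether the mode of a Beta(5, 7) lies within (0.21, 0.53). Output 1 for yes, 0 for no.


First find the mode: (a-1)/(a+b-2) = 0.4
Is 0.4 in (0.21, 0.53)? 1

1


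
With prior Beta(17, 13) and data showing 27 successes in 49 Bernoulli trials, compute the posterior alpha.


Conjugate update: alpha_posterior = alpha_prior + k
= 17 + 27 = 44

44


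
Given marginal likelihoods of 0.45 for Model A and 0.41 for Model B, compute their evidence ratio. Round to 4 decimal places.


Ratio = ML(A) / ML(B) = 0.45/0.41
= 1.0976

1.0976


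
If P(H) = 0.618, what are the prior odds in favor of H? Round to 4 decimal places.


Prior odds = P(H) / (1 - P(H))
= 0.618 / 0.382
= 1.6178

1.6178


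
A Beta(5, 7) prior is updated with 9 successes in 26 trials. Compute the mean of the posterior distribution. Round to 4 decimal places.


After update: Beta(14, 24)
Mean = 14 / (14 + 24) = 14 / 38
= 0.3684

0.3684


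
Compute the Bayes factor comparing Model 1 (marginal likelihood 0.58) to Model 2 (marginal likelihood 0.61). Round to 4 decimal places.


BF12 = marginal likelihood of M1 / marginal likelihood of M2
= 0.58/0.61
= 0.9508

0.9508


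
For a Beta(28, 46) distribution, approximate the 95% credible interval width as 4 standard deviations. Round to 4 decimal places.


Variance of Beta(a,b) = ab / ((a+b)^2 * (a+b+1))
= 28*46 / ((74)^2 * 75)
= 0.0031
SD = sqrt(0.0031) = 0.056
Width = 4 * SD = 0.224

0.224


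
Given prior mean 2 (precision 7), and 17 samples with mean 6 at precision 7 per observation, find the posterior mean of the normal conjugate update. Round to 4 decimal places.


The posterior mean is a precision-weighted average of prior and data.
Post. prec. = 7 + 119 = 126
Post. mean = (14 + 714)/126 = 728/126 = 5.7778

5.7778


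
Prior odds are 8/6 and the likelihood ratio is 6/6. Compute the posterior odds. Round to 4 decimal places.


Posterior odds = prior odds * likelihood ratio
= (8/6) * (6/6)
= 48 / 36
= 1.3333

1.3333


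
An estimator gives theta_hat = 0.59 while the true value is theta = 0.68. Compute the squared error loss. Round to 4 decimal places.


The squared error loss is (theta_hat - theta)^2
= (0.59 - 0.68)^2
= (-0.09)^2 = 0.0081

0.0081


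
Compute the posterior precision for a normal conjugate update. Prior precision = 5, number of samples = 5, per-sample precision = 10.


tau_post = tau_0 + n * tau
= 5 + 5 * 10 = 55

55


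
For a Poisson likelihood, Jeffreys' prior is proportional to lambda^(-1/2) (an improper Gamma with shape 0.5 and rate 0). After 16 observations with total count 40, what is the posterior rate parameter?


Jeffreys' prior for Poisson is proportional to lambda^(-1/2).
Posterior is Gamma(0.5 + S, 0 + n) = Gamma(0.5 + 40, 16).
Posterior rate = 0 + n = 16

16.0


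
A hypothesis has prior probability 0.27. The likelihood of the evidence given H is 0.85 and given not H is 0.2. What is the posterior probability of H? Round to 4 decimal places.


Using Bayes' theorem:
P(E) = 0.27 * 0.85 + 0.73 * 0.2
P(E) = 0.3755
P(H|E) = (0.27 * 0.85) / 0.3755 = 0.6112

0.6112


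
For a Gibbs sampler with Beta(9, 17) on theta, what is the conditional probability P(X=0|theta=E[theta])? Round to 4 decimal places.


E[theta] = 9/(9+17) = 0.3462
P(X=0|theta) = 1 - theta = 0.6538

0.6538


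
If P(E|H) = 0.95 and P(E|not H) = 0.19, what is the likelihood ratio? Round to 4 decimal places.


Likelihood ratio = P(E|H) / P(E|not H)
= 0.95 / 0.19
= 5.0

5.0


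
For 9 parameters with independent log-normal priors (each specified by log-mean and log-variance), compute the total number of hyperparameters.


A log-normal prior has 2 hyperparameters per parameter.
Total = 9 * 2 = 18

18


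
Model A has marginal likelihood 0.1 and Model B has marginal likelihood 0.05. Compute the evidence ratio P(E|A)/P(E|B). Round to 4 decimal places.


Evidence ratio = P(E|A) / P(E|B)
= 0.1 / 0.05
= 2.0

2.0


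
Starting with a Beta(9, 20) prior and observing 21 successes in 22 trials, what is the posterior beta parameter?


Posterior beta = prior beta + failures
Failures = 22 - 21 = 1
beta_post = 20 + 1 = 21

21


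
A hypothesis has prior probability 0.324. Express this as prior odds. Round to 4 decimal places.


Odds = P(H) / P(not H) = 0.324 / 0.676
= 0.4793

0.4793


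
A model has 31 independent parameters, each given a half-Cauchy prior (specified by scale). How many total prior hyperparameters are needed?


Each half-Cauchy prior needs 1 hyperparameter (scale).
Total = 1 * 31 = 31

31


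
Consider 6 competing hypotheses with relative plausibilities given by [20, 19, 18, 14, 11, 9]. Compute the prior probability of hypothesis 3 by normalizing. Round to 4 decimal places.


Sum of weights = 20 + 19 + 18 + 14 + 11 + 9 = 91
Normalized prior for H3 = 18 / 91
= 0.1978

0.1978


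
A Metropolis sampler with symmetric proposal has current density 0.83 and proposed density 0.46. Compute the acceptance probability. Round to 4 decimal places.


For symmetric proposals, acceptance = min(1, pi(x*)/pi(x))
= min(1, 0.46/0.83)
= min(1, 0.5542) = 0.5542

0.5542


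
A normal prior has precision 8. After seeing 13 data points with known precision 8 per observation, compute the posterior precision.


In the conjugate normal model, precisions add:
tau_posterior = tau_prior + n * tau_data
= 8 + 13*8 = 112

112


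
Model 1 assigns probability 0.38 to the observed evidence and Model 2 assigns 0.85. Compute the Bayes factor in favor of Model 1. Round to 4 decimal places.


BF = P(data|M1) / P(data|M2)
= 0.38 / 0.85 = 0.4471

0.4471


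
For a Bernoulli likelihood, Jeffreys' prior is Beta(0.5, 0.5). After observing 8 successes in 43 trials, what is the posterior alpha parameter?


Jeffreys' prior for Bernoulli is Beta(0.5, 0.5).
Posterior is Beta(0.5 + k, 0.5 + n - k).
Posterior alpha = 0.5 + k = 0.5 + 8 = 8.5

8.5


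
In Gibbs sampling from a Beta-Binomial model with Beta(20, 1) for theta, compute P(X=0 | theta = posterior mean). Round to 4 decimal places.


Posterior mean = alpha/(alpha+beta) = 20/21 = 0.9524
P(X=0|theta=mean) = 1 - theta = 0.0476

0.0476


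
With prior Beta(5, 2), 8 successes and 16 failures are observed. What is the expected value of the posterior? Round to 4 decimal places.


Posterior = Beta(13, 18)
E[theta] = alpha/(alpha+beta)
= 13/31 = 0.4194

0.4194


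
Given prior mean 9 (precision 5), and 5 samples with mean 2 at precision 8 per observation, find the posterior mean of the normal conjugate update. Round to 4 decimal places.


The posterior mean is a precision-weighted average of prior and data.
Post. prec. = 5 + 40 = 45
Post. mean = (45 + 80)/45 = 125/45 = 2.7778

2.7778


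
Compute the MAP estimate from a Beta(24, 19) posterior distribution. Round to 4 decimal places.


MAP = mode of Beta distribution
= (alpha - 1)/(alpha + beta - 2)
= (24-1)/(24+19-2)
= 23/41 = 0.561

0.561


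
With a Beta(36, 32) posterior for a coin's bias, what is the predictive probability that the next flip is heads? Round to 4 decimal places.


The predictive probability equals the posterior mean.
P(next = heads) = alpha / (alpha + beta)
= 36 / 68 = 0.5294

0.5294


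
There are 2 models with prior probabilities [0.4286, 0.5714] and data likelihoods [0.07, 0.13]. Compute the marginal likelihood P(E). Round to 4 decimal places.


P(E) = sum over models of P(M_i) * P(E|M_i)
= 0.4286*0.07 + 0.5714*0.13
= 0.1043

0.1043


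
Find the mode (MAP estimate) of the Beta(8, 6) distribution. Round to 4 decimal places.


For Beta(a,b) with a,b > 1:
Mode = (a-1)/(a+b-2) = (8-1)/(14-2)
= 7/12 = 0.5833

0.5833


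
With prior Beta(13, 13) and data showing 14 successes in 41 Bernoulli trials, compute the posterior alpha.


Conjugate update: alpha_posterior = alpha_prior + k
= 13 + 14 = 27

27


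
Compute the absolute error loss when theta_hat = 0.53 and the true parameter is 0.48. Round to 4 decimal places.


L = |theta_hat - theta_true|
= |0.53 - 0.48| = 0.05

0.05


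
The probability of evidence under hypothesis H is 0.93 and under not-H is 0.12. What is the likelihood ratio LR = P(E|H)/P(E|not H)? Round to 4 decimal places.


LR = 0.93 / 0.12
= 7.75

7.75


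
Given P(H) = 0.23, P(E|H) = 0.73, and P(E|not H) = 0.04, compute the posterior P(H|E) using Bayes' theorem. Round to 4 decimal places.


By Bayes' theorem: P(H|E) = P(E|H)*P(H) / P(E)
P(E) = P(E|H)*P(H) + P(E|not H)*P(not H)
P(E) = 0.73*0.23 + 0.04*0.77 = 0.1987
P(H|E) = 0.73*0.23 / 0.1987 = 0.845

0.845


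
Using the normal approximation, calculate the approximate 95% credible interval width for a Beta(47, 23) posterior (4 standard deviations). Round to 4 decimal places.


Var(Beta) = 47*23/(70^2 * 71) = 0.0031
SD = 0.0557
Width ~ 4*SD = 0.223

0.223


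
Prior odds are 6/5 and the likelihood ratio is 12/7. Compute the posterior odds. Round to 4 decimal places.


Posterior odds = prior odds * likelihood ratio
= (6/5) * (12/7)
= 72 / 35
= 2.0571

2.0571


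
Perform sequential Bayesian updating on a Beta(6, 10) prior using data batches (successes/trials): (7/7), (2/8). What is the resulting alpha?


Accumulate successes: 9
Posterior alpha = prior alpha + sum of successes
= 6 + 9 = 15

15


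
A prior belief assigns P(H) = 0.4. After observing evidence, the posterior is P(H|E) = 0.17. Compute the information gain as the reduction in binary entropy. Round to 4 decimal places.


H(prior) = -0.4*log2(0.4) - 0.6*log2(0.6)
= 0.971
H(post) = -0.17*log2(0.17) - 0.83*log2(0.83)
= 0.6577
IG = 0.971 - 0.6577 = 0.3132

0.3132


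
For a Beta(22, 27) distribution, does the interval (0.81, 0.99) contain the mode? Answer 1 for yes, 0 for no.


Mode of Beta(a,b) = (a-1)/(a+b-2)
= (22-1)/(22+27-2) = 0.4468
Check: 0.81 <= 0.4468 <= 0.99?
Result: 0

0


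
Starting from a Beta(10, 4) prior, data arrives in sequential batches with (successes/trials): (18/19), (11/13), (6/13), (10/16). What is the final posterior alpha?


In sequential Bayesian updating, we sum all successes.
Total successes = 45
Final alpha = 10 + 45 = 55

55


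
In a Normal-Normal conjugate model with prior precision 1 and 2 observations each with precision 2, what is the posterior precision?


Posterior precision = prior precision + n * observation precision
= 1 + 2 * 2
= 1 + 4 = 5

5


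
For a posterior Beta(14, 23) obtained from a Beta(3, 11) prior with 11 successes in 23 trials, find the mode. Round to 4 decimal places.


Mode = (alpha - 1) / (alpha + beta - 2)
= 13 / 35
= 0.3714

0.3714


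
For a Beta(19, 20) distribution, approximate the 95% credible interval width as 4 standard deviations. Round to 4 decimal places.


Variance of Beta(a,b) = ab / ((a+b)^2 * (a+b+1))
= 19*20 / ((39)^2 * 40)
= 0.0062
SD = sqrt(0.0062) = 0.079
Width = 4 * SD = 0.3161

0.3161


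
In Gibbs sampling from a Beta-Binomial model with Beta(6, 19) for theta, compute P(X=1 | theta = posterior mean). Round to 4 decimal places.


Posterior mean = alpha/(alpha+beta) = 6/25 = 0.24
P(X=1|theta=mean) = theta = 0.24

0.24


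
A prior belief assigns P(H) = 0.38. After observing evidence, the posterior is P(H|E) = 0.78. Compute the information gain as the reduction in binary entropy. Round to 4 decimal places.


H(prior) = -0.38*log2(0.38) - 0.62*log2(0.62)
= 0.958
H(post) = -0.78*log2(0.78) - 0.22*log2(0.22)
= 0.7602
IG = 0.958 - 0.7602 = 0.1979

0.1979


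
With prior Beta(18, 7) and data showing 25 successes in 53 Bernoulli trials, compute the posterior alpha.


Conjugate update: alpha_posterior = alpha_prior + k
= 18 + 25 = 43

43


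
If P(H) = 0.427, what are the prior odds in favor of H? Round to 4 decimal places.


Prior odds = P(H) / (1 - P(H))
= 0.427 / 0.573
= 0.7452

0.7452


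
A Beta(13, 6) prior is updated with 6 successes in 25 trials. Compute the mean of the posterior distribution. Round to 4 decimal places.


After update: Beta(19, 25)
Mean = 19 / (19 + 25) = 19 / 44
= 0.4318

0.4318


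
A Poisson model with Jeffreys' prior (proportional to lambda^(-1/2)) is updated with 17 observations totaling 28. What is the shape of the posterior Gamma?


Posterior = Gamma(0.5 + S, n)
= Gamma(0.5 + 28, 17)
Posterior shape = 0.5 + S = 0.5 + 28 = 28.5

28.5


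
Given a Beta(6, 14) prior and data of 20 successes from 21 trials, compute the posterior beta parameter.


Number of failures = 21 - 20 = 1
Posterior beta = 14 + 1 = 15

15


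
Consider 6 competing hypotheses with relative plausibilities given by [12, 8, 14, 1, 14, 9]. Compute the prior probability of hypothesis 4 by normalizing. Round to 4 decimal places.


Sum of weights = 12 + 8 + 14 + 1 + 14 + 9 = 58
Normalized prior for H4 = 1 / 58
= 0.0172

0.0172


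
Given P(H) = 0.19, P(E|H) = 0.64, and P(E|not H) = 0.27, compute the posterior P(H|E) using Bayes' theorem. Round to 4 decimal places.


By Bayes' theorem: P(H|E) = P(E|H)*P(H) / P(E)
P(E) = P(E|H)*P(H) + P(E|not H)*P(not H)
P(E) = 0.64*0.19 + 0.27*0.81 = 0.3403
P(H|E) = 0.64*0.19 / 0.3403 = 0.3573

0.3573


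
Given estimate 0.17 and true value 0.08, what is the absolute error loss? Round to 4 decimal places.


Absolute error = |estimate - true|
= |0.09| = 0.09

0.09


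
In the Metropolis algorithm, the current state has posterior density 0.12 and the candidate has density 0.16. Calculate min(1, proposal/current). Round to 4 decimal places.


Ratio = 0.16/0.12 = 1.3333
Acceptance probability = min(1, 1.3333)
= 1.0

1.0


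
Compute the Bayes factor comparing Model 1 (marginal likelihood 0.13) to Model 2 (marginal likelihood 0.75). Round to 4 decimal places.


BF12 = marginal likelihood of M1 / marginal likelihood of M2
= 0.13/0.75
= 0.1733

0.1733


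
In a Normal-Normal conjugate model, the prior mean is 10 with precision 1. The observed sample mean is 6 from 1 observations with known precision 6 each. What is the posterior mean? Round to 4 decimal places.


Posterior precision = tau0 + n*tau = 1 + 1*6 = 7
Posterior mean = (tau0*mu0 + n*tau*xbar) / posterior_precision
= (1*10 + 1*6*6) / 7
= 46 / 7 = 6.5714

6.5714


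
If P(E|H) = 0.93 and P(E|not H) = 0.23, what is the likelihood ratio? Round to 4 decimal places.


Likelihood ratio = P(E|H) / P(E|not H)
= 0.93 / 0.23
= 4.0435

4.0435


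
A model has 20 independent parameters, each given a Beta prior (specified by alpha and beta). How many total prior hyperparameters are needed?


Each Beta prior needs 2 hyperparameters (alpha and beta).
Total = 2 * 20 = 40

40


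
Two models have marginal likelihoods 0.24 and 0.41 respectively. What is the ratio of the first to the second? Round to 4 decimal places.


Evidence ratio = 0.24 / 0.41
= 0.5854

0.5854


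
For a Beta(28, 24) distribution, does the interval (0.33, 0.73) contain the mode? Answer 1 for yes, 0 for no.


Mode of Beta(a,b) = (a-1)/(a+b-2)
= (28-1)/(28+24-2) = 0.54
Check: 0.33 <= 0.54 <= 0.73?
Result: 1

1


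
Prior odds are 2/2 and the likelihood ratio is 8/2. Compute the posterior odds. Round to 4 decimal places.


Posterior odds = prior odds * likelihood ratio
= (2/2) * (8/2)
= 16 / 4
= 4.0

4.0


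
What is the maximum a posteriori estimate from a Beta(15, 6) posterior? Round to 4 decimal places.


The MAP estimate equals the mode of the distribution.
Mode of Beta(a,b) = (a-1)/(a+b-2)
= 14/19
= 0.7368

0.7368


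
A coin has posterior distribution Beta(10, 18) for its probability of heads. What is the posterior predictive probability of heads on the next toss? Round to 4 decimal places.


Posterior predictive = E[theta] = alpha/(alpha+beta)
= 10/28
= 0.3571

0.3571


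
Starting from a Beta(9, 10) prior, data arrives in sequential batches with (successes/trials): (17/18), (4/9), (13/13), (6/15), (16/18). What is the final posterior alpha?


In sequential Bayesian updating, we sum all successes.
Total successes = 56
Final alpha = 9 + 56 = 65

65


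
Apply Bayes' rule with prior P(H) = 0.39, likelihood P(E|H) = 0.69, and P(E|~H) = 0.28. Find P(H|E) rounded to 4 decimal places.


Step 1: Compute marginal P(E) = P(E|H)P(H) + P(E|~H)P(~H)
= 0.69*0.39 + 0.28*0.61 = 0.4399
Step 2: P(H|E) = P(E|H)P(H)/P(E) = 0.2691/0.4399
= 0.6117

0.6117


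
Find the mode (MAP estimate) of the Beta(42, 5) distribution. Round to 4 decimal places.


For Beta(a,b) with a,b > 1:
Mode = (a-1)/(a+b-2) = (42-1)/(47-2)
= 41/45 = 0.9111

0.9111


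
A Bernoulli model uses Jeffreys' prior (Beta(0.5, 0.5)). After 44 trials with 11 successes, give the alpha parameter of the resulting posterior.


Posterior = Beta(prior_alpha + successes, prior_beta + failures)
= Beta(0.5 + 11, 0.5 + 33)
Posterior alpha = 0.5 + k = 0.5 + 11 = 11.5

11.5


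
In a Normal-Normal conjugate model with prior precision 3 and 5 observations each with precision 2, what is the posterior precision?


Posterior precision = prior precision + n * observation precision
= 3 + 5 * 2
= 3 + 10 = 13

13


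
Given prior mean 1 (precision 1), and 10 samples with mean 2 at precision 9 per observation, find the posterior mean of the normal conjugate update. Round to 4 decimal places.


The posterior mean is a precision-weighted average of prior and data.
Post. prec. = 1 + 90 = 91
Post. mean = (1 + 180)/91 = 181/91 = 1.989

1.989


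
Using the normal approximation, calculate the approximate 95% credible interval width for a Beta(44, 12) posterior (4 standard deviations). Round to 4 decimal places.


Var(Beta) = 44*12/(56^2 * 57) = 0.003
SD = 0.0543
Width ~ 4*SD = 0.2174

0.2174


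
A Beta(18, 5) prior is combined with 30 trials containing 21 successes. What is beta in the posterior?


In conjugate updating:
beta_posterior = beta_prior + (n - k)
= 5 + (30 - 21)
= 5 + 9 = 14

14


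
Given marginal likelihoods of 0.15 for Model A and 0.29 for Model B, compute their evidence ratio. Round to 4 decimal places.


Ratio = ML(A) / ML(B) = 0.15/0.29
= 0.5172

0.5172


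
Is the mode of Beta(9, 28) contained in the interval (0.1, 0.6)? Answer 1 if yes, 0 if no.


Mode = (a-1)/(a+b-2) = 8/35 = 0.2286
Interval: (0.1, 0.6)
Contains mode? 1

1


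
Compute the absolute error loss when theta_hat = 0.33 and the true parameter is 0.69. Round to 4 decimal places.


L = |theta_hat - theta_true|
= |0.33 - 0.69| = 0.36

0.36


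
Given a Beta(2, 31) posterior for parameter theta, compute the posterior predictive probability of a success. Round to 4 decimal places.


For a Beta-Bernoulli model, the predictive probability is the mean:
P(success) = 2/(2+31) = 2/33 = 0.0606

0.0606


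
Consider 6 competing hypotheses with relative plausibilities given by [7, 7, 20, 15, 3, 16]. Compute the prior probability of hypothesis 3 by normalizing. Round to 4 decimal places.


Sum of weights = 7 + 7 + 20 + 15 + 3 + 16 = 68
Normalized prior for H3 = 20 / 68
= 0.2941

0.2941


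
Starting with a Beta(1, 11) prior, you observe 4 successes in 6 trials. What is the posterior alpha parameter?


For a Beta-Binomial conjugate model:
Posterior alpha = prior alpha + number of successes
= 1 + 4 = 5

5


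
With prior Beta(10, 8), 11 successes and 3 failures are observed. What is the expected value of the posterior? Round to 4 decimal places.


Posterior = Beta(21, 11)
E[theta] = alpha/(alpha+beta)
= 21/32 = 0.6562

0.6562


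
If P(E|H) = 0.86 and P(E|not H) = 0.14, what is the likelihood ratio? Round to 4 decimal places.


Likelihood ratio = P(E|H) / P(E|not H)
= 0.86 / 0.14
= 6.1429

6.1429


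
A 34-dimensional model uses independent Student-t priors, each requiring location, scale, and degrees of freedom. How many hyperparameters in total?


Per parameter: 3 (location, scale, and degrees of freedom).
Total = 34 * 3 = 102

102


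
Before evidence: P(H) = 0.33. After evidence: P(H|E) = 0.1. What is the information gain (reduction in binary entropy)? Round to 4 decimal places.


Prior entropy = 0.9149
Posterior entropy = 0.469
Information gain = 0.9149 - 0.469 = 0.4459

0.4459


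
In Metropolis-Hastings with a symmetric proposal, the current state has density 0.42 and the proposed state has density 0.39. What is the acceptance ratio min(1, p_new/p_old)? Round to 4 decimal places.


Ratio = p_new / p_old = 0.39 / 0.42 = 0.9286
Acceptance = min(1, 0.9286) = 0.9286

0.9286


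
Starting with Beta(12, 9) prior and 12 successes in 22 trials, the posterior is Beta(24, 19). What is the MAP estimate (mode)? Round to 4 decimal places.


The mode of Beta(a, b) when a > 1 and b > 1 is (a-1)/(a+b-2)
= (24 - 1) / (24 + 19 - 2)
= 23 / 41
= 0.561

0.561


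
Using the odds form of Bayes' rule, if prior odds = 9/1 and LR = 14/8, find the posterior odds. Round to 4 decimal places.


Bayes' rule in odds form: posterior odds = prior odds * LR
= (9 * 14) / (1 * 8)
= 126/8 = 15.75

15.75


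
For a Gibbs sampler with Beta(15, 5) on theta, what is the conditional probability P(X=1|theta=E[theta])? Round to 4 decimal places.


E[theta] = 15/(15+5) = 0.75
P(X=1|theta) = theta = 0.75

0.75


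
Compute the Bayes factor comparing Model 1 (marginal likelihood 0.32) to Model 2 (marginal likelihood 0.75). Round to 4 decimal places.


BF12 = marginal likelihood of M1 / marginal likelihood of M2
= 0.32/0.75
= 0.4267

0.4267


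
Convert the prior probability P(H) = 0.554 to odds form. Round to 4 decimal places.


P(not H) = 1 - 0.554 = 0.446
Odds = 0.554 / 0.446 = 1.2422

1.2422


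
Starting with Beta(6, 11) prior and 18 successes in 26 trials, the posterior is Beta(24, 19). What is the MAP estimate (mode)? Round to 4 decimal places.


The mode of Beta(a, b) when a > 1 and b > 1 is (a-1)/(a+b-2)
= (24 - 1) / (24 + 19 - 2)
= 23 / 41
= 0.561

0.561


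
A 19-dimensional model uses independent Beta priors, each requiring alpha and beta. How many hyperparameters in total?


Per parameter: 2 (alpha and beta).
Total = 19 * 2 = 38

38


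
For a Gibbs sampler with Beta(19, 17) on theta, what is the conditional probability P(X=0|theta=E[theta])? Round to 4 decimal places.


E[theta] = 19/(19+17) = 0.5278
P(X=0|theta) = 1 - theta = 0.4722

0.4722


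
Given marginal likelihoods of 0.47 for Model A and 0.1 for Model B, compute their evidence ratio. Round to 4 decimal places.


Ratio = ML(A) / ML(B) = 0.47/0.1
= 4.7

4.7


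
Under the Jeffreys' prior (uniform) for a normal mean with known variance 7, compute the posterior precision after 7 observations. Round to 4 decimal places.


Prior precision = 0 (flat prior).
Post. prec. = 0 + n/var = 7/7 = 1.0

1.0


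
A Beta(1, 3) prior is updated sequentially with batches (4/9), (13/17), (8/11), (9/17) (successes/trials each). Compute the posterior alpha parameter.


Sequential conjugate updating is equivalent to a single batch update.
Total successes across all batches = 34
alpha_posterior = alpha_prior + total_successes = 1 + 34
= 35

35


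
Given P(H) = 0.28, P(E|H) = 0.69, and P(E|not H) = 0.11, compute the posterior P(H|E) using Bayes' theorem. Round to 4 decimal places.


By Bayes' theorem: P(H|E) = P(E|H)*P(H) / P(E)
P(E) = P(E|H)*P(H) + P(E|not H)*P(not H)
P(E) = 0.69*0.28 + 0.11*0.72 = 0.2724
P(H|E) = 0.69*0.28 / 0.2724 = 0.7093

0.7093


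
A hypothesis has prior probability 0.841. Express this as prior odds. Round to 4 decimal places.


Odds = P(H) / P(not H) = 0.841 / 0.159
= 5.2893

5.2893


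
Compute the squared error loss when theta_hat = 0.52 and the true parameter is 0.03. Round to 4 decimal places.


L = (theta_hat - theta_true)^2
= (0.52 - 0.03)^2
= 0.49^2 = 0.2401

0.2401


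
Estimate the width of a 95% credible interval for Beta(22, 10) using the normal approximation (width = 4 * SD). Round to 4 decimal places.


For Beta(a,b): Var = ab/((a+b)^2(a+b+1))
Var = 0.0065, SD = 0.0807
Approximate 95% CI width = 4 * 0.0807 = 0.3227

0.3227


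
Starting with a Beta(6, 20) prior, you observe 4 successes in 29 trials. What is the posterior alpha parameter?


For a Beta-Binomial conjugate model:
Posterior alpha = prior alpha + number of successes
= 6 + 4 = 10

10


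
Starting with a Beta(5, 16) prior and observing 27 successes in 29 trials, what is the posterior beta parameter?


Posterior beta = prior beta + failures
Failures = 29 - 27 = 2
beta_post = 16 + 2 = 18

18


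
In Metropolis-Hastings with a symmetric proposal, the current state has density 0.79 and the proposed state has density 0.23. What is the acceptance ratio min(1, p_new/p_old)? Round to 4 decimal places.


Ratio = p_new / p_old = 0.23 / 0.79 = 0.2911
Acceptance = min(1, 0.2911) = 0.2911

0.2911


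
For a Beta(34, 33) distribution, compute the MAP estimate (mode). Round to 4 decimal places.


MAP = mode = (a-1)/(a+b-2)
= (34-1)/(34+33-2)
= 33/65 = 0.5077

0.5077


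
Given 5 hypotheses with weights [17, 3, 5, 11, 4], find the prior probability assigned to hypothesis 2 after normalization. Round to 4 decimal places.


To normalize, divide each weight by the sum of all weights.
Sum = 40
Prior(H2) = 3/40 = 0.075

0.075


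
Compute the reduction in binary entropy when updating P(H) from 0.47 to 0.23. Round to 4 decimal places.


H_before = -p*log2(p) - (1-p)*log2(1-p) for p=0.47: 0.9974
H_after for p=0.23: 0.778
Reduction = 0.9974 - 0.778 = 0.2194

0.2194


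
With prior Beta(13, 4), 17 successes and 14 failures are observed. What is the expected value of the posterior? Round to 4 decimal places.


Posterior = Beta(30, 18)
E[theta] = alpha/(alpha+beta)
= 30/48 = 0.625

0.625


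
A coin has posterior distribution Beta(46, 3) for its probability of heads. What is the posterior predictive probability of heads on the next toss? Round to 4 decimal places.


Posterior predictive = E[theta] = alpha/(alpha+beta)
= 46/49
= 0.9388

0.9388


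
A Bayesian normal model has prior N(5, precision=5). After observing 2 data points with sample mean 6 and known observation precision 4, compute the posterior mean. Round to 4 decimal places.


Posterior mean = (prior_precision * prior_mean + n * data_precision * data_mean) / (prior_precision + n * data_precision)
Numerator = 5*5 + 2*4*6 = 73
Denominator = 5 + 2*4 = 13
Posterior mean = 5.6154

5.6154


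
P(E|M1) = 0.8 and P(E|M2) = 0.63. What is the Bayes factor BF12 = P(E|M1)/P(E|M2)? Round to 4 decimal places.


Bayes factor BF12 = P(E|M1) / P(E|M2)
= 0.8 / 0.63
= 1.2698

1.2698


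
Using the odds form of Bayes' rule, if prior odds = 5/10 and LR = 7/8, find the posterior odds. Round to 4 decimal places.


Bayes' rule in odds form: posterior odds = prior odds * LR
= (5 * 7) / (10 * 8)
= 35/80 = 0.4375

0.4375


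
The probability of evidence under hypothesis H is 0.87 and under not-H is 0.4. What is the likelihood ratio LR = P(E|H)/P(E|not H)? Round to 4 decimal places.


LR = 0.87 / 0.4
= 2.175

2.175


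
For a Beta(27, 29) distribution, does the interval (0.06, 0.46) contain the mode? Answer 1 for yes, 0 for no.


Mode of Beta(a,b) = (a-1)/(a+b-2)
= (27-1)/(27+29-2) = 0.4815
Check: 0.06 <= 0.4815 <= 0.46?
Result: 0

0


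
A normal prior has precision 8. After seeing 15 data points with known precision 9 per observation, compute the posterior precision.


In the conjugate normal model, precisions add:
tau_posterior = tau_prior + n * tau_data
= 8 + 15*9 = 143

143


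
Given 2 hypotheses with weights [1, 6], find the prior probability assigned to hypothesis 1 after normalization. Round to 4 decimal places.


To normalize, divide each weight by the sum of all weights.
Sum = 7
Prior(H1) = 1/7 = 0.1429

0.1429


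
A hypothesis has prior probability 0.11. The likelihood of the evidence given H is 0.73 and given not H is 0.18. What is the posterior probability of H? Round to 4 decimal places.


Using Bayes' theorem:
P(E) = 0.11 * 0.73 + 0.89 * 0.18
P(E) = 0.2405
P(H|E) = (0.11 * 0.73) / 0.2405 = 0.3339

0.3339


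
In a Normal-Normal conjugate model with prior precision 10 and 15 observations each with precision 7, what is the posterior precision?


Posterior precision = prior precision + n * observation precision
= 10 + 15 * 7
= 10 + 105 = 115

115


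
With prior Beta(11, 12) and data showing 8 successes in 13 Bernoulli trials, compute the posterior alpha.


Conjugate update: alpha_posterior = alpha_prior + k
= 11 + 8 = 19

19


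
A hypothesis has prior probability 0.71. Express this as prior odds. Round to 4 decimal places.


Odds = P(H) / P(not H) = 0.71 / 0.29
= 2.4483

2.4483


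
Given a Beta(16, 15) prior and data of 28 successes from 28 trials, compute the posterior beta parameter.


Number of failures = 28 - 28 = 0
Posterior beta = 15 + 0 = 15

15


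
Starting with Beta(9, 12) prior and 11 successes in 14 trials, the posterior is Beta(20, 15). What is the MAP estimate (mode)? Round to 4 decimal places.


The mode of Beta(a, b) when a > 1 and b > 1 is (a-1)/(a+b-2)
= (20 - 1) / (20 + 15 - 2)
= 19 / 33
= 0.5758

0.5758


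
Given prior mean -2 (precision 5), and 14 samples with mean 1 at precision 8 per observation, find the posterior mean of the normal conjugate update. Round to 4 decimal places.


The posterior mean is a precision-weighted average of prior and data.
Post. prec. = 5 + 112 = 117
Post. mean = (-10 + 112)/117 = 102/117 = 0.8718

0.8718


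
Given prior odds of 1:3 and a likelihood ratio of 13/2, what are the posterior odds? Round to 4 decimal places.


Posterior odds = prior odds * LR
Prior odds = 1/3 = 0.3333
LR = 13/2 = 6.5
Posterior odds = 0.3333 * 6.5 = 2.1667

2.1667


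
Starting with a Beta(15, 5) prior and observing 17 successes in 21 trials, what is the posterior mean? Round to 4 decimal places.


Posterior parameters: alpha = 15 + 17 = 32
beta = 5 + 4 = 9
Posterior mean = alpha / (alpha + beta) = 32 / 41
= 0.7805

0.7805


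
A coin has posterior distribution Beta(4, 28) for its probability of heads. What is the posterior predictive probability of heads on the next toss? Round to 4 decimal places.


Posterior predictive = E[theta] = alpha/(alpha+beta)
= 4/32
= 0.125

0.125


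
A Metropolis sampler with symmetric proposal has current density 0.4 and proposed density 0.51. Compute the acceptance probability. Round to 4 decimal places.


For symmetric proposals, acceptance = min(1, pi(x*)/pi(x))
= min(1, 0.51/0.4)
= min(1, 1.275) = 1.0

1.0


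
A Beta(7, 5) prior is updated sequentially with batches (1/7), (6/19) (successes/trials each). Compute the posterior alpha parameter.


Sequential conjugate updating is equivalent to a single batch update.
Total successes across all batches = 7
alpha_posterior = alpha_prior + total_successes = 7 + 7
= 14

14


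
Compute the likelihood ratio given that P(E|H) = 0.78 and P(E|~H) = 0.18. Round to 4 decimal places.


LR = P(E|H) / P(E|~H)
= 0.78 / 0.18 = 4.3333

4.3333


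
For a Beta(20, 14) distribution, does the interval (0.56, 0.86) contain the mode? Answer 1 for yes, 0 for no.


Mode of Beta(a,b) = (a-1)/(a+b-2)
= (20-1)/(20+14-2) = 0.5938
Check: 0.56 <= 0.5938 <= 0.86?
Result: 1

1


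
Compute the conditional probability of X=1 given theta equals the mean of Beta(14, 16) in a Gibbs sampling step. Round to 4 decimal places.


Mean of Beta(14, 16) = 0.4667
P(X=1 | theta=0.4667) = 0.4667

0.4667
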